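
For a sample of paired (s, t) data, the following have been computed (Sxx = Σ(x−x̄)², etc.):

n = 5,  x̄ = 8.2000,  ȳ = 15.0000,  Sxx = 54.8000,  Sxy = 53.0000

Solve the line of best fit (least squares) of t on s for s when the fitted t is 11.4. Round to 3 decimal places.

4.478

b = Sxy/Sxx = 53/54.8 = 0.967153
a = ȳ − b·x̄ = 15 − 0.967153·8.2 = 7.069343
Set a + b·x = 11.4: x = (11.4 − 7.069343) / 0.967153 = 4.477736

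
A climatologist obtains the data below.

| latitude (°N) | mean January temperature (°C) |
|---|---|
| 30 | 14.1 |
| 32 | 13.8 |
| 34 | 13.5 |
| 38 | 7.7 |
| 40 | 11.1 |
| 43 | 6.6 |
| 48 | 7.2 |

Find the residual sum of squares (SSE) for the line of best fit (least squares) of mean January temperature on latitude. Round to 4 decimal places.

n = 7, Σx = 265, Σy = 74, Σxy = 2689.6, Σx² = 10277, Σy² = 849.4
Sxx = Σx² − (Σx)²/n = 10277 − 10032.142857 = 244.857143
Sxy = Σxy − (Σx)(Σy)/n = 2689.6 − 2801.428571 = -111.828571
Syy = Σy² − (Σy)²/n = 849.4 − 782.285714 = 67.114286
b = Sxy/Sxx = -111.828571/244.857143 = -0.456709
SSE = Syy − b·Sxy = 67.114286 − (-0.456709)·(-111.828571) = 16.041120

16.0411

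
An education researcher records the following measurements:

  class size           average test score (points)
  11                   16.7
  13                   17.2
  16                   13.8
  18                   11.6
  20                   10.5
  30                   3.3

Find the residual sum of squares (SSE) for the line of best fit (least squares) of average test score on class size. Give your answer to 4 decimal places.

2.5426

n = 6, Σx = 108, Σy = 73.1, Σxy = 1145.9, Σx² = 2170, Σy² = 1020.87
Sxx = Σx² − (Σx)²/n = 2170 − 1944 = 226
Sxy = Σxy − (Σx)(Σy)/n = 1145.9 − 1315.8 = -169.9
Syy = Σy² − (Σy)²/n = 1020.87 − 890.601667 = 130.268333
b = Sxy/Sxx = -169.9/226 = -0.751770
SSE = Syy − b·Sxy = 130.268333 − (-0.751770)·(-169.9) = 2.542625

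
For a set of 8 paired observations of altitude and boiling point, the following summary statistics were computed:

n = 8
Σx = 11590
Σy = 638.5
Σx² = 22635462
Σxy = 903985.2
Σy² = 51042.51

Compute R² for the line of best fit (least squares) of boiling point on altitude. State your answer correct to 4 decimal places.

Sxx = Σx² − (Σx)²/n = 22635462 − 16791012.5 = 5844449.5
Sxy = Σxy − (Σx)(Σy)/n = 903985.2 − 925026.875 = -21041.675
Syy = Σy² − (Σy)²/n = 51042.51 − 50960.28125 = 82.22875
R² = Sxy²/(Sxx·Syy) = (-21041.675)²/(5844449.5·82.22875) = 0.921284

0.9213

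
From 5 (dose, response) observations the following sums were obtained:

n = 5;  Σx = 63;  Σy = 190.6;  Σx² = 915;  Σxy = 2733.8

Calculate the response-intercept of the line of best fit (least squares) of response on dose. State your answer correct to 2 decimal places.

3.58

Sxx = Σx² − (Σx)²/n = 915 − 793.8 = 121.2
Sxy = Σxy − (Σx)(Σy)/n = 2733.8 − 2401.56 = 332.24
b = Sxy/Sxx = 332.24/121.2 = 2.741254
a = ȳ − b·x̄ = 38.12 − 2.741254·12.6 = 3.580198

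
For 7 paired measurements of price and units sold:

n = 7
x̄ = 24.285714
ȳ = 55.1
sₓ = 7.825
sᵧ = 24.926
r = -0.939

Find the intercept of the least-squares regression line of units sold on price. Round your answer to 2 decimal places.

127.74

b = r · sᵧ/sₓ = -0.939 · 24.926/7.825 = -2.99112
a = ȳ − b·x̄ = 55.1 − (-2.99112)·24.285714 = 127.741485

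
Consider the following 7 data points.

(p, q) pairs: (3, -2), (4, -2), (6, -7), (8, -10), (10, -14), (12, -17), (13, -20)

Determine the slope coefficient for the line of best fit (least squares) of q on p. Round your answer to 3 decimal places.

n = 7, Σx = 56, Σy = -72, Σxy = -740, Σx² = 538
Sxx = Σx² − (Σx)²/n = 538 − 448 = 90
Sxy = Σxy − (Σx)(Σy)/n = -740 − (-576) = -164
b = Sxy/Sxx = -164/90 = -1.822222

-1.822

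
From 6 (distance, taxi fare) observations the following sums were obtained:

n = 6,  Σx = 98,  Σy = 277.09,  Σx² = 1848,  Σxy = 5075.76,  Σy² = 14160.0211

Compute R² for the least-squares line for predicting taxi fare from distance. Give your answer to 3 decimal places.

Sxx = Σx² − (Σx)²/n = 1848 − 1600.666667 = 247.333333
Sxy = Σxy − (Σx)(Σy)/n = 5075.76 − 4525.803333 = 549.956667
Syy = Σy² − (Σy)²/n = 14160.0211 − 12796.478017 = 1363.543083
R² = Sxy²/(Sxx·Syy) = (549.956667)²/(247.333333·1363.543083) = 0.896820

0.897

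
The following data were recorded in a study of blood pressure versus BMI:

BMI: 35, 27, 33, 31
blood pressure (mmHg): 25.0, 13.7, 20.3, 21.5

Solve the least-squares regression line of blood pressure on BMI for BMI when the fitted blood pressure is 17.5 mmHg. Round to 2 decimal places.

29.48

n = 4, Σx = 126, Σy = 80.5, Σxy = 2581.3, Σx² = 4004
Sxx = Σx² − (Σx)²/n = 4004 − 3969 = 35
Sxy = Σxy − (Σx)(Σy)/n = 2581.3 − 2535.75 = 45.55
b = Sxy/Sxx = 45.55/35 = 1.301429
a = ȳ − b·x̄ = 20.125 − 1.301429·31.5 = -20.87
Set a + b·x = 17.5: x = (17.5 − (-20.87)) / 1.301429 = 29.482986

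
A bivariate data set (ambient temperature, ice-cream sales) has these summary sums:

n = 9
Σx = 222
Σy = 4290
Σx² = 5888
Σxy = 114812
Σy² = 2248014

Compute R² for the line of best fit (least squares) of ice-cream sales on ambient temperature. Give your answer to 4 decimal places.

0.9662

Sxx = Σx² − (Σx)²/n = 5888 − 5476 = 412
Sxy = Σxy − (Σx)(Σy)/n = 114812 − 105820 = 8992
Syy = Σy² − (Σy)²/n = 2248014 − 2044900 = 203114
R² = Sxy²/(Sxx·Syy) = (8992)²/(412·203114) = 0.966219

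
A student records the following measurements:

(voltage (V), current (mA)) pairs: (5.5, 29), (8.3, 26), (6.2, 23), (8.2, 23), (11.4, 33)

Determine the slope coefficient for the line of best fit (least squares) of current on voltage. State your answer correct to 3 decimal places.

1.013

n = 5, Σx = 39.6, Σy = 134, Σxy = 1082.7, Σx² = 334.78
Sxx = Σx² − (Σx)²/n = 334.78 − 313.632 = 21.148
Sxy = Σxy − (Σx)(Σy)/n = 1082.7 − 1061.28 = 21.42
b = Sxy/Sxx = 21.42/21.148 = 1.012862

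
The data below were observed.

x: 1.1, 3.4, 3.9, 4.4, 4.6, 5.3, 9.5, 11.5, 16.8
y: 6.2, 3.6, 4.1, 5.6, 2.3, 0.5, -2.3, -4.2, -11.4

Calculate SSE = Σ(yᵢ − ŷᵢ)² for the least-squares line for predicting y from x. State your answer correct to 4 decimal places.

10.9449

n = 9, Σx = 60.5, Σy = 4.4, Σxy = -188.75, Σx² = 601.33, Σy² = 258
Sxx = Σx² − (Σx)²/n = 601.33 − 406.694444 = 194.635556
Sxy = Σxy − (Σx)(Σy)/n = -188.75 − 29.577778 = -218.327778
Syy = Σy² − (Σy)²/n = 258 − 2.151111 = 255.848889
b = Sxy/Sxx = -218.327778/194.635556 = -1.121726
SSE = Syy − b·Sxy = 255.848889 − (-1.121726)·(-218.327778) = 10.944928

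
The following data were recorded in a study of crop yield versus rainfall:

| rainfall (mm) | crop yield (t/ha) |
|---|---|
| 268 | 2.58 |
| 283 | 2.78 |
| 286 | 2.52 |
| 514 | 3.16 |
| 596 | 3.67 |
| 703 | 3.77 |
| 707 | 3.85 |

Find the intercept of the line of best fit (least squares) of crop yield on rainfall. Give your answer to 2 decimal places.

1.83

n = 7, Σx = 3357, Σy = 22.33, Σxy = 11382.72, Σx² = 1847179
Sxx = Σx² − (Σx)²/n = 1847179 − 1609921.285714 = 237257.714286
Sxy = Σxy − (Σx)(Σy)/n = 11382.72 − 10708.83 = 673.89
b = Sxy/Sxx = 673.89/237257.714286 = 0.002840
a = ȳ − b·x̄ = 3.19 − 0.002840·479.571429 = 1.827859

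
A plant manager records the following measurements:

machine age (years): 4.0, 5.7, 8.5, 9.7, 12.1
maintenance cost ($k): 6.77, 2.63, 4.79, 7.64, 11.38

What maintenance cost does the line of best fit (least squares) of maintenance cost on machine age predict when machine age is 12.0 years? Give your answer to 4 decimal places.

n = 5, Σx = 40, Σy = 33.21, Σxy = 294.592, Σx² = 361.24
Sxx = Σx² − (Σx)²/n = 361.24 − 320 = 41.24
Sxy = Σxy − (Σx)(Σy)/n = 294.592 − 265.68 = 28.912
b = Sxy/Sxx = 28.912/41.24 = 0.701067
a = ȳ − b·x̄ = 6.642 − 0.701067·8 = 1.033465
ŷ(12.0) = a + b·12.0 = 1.033465 + 0.701067·12 = 9.446268

9.4463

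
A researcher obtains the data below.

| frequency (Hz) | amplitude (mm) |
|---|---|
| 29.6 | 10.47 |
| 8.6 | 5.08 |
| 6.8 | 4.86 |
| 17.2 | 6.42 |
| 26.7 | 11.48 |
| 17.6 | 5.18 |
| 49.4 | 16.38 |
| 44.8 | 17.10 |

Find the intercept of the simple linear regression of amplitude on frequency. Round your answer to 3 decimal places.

1.792

n = 8, Σx = 200.7, Σy = 76.97, Σxy = 2470.008, Σx² = 6762.25
Sxx = Σx² − (Σx)²/n = 6762.25 − 5035.06125 = 1727.18875
Sxy = Σxy − (Σx)(Σy)/n = 2470.008 − 1930.984875 = 539.023125
b = Sxy/Sxx = 539.023125/1727.18875 = 0.312081
a = ȳ − b·x̄ = 9.62125 − 0.312081·25.0875 = 1.791913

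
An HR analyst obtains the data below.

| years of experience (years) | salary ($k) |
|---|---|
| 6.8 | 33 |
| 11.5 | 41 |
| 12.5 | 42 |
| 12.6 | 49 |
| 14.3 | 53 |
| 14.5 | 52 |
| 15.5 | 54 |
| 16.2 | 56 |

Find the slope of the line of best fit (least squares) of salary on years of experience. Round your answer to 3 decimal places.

n = 8, Σx = 103.9, Σy = 380, Σxy = 5094.4, Σx² = 1410.93
Sxx = Σx² − (Σx)²/n = 1410.93 − 1349.40125 = 61.52875
Sxy = Σxy − (Σx)(Σy)/n = 5094.4 − 4935.25 = 159.15
b = Sxy/Sxx = 159.15/61.52875 = 2.586596

2.587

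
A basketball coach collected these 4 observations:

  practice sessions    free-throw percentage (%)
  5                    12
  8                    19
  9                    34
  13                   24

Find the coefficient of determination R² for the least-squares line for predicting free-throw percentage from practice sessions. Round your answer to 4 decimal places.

0.3124

n = 4, Σx = 35, Σy = 89, Σxy = 830, Σx² = 339, Σy² = 2237
Sxx = Σx² − (Σx)²/n = 339 − 306.25 = 32.75
Sxy = Σxy − (Σx)(Σy)/n = 830 − 778.75 = 51.25
Syy = Σy² − (Σy)²/n = 2237 − 1980.25 = 256.75
R² = Sxy²/(Sxx·Syy) = (51.25)²/(32.75·256.75) = 0.312368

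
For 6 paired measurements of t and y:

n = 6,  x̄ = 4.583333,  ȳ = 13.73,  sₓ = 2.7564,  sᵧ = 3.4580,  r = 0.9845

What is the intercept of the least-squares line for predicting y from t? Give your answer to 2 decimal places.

8.07

b = r · sᵧ/sₓ = 0.9845 · 3.458/2.7564 = 1.235090
a = ȳ − b·x̄ = 13.73 − 1.235090·4.583333 = 8.069173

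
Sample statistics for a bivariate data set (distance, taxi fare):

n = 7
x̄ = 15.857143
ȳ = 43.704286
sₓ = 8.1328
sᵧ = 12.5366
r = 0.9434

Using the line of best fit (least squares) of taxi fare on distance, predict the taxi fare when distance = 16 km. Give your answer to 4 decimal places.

b = r · sᵧ/sₓ = 0.9434 · 12.5366/8.1328 = 1.454238
a = ȳ − b·x̄ = 43.704286 − 1.454238·15.857143 = 20.644223
ŷ(16) = a + b·16 = 20.644223 + 1.454238·16 = 43.912034

43.9120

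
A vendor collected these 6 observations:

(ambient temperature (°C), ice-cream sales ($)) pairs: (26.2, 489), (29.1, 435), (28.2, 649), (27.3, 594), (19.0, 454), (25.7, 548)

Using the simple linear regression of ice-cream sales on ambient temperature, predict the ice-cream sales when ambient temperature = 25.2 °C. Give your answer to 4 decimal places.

521.9262

n = 6, Σx = 155.5, Σy = 3169, Σxy = 82697.9, Σx² = 4095.27
Sxx = Σx² − (Σx)²/n = 4095.27 − 4030.041667 = 65.228333
Sxy = Σxy − (Σx)(Σy)/n = 82697.9 − 82129.916667 = 567.983333
b = Sxy/Sxx = 567.983333/65.228333 = 8.707617
a = ȳ − b·x̄ = 528.166667 − 8.707617·25.916667 = 302.494264
ŷ(25.2) = a + b·25.2 = 302.494264 + 8.707617·25.2 = 521.926208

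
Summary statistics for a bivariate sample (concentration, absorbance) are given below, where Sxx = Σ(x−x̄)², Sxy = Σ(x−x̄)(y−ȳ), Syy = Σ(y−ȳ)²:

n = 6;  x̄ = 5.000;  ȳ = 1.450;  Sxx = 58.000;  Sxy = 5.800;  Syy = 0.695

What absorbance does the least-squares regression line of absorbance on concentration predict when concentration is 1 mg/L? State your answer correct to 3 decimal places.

1.050

b = Sxy/Sxx = 5.8/58 = 0.1
a = ȳ − b·x̄ = 1.45 − 0.1·5 = 0.95
ŷ(1) = a + b·1 = 0.95 + 0.1·1 = 1.05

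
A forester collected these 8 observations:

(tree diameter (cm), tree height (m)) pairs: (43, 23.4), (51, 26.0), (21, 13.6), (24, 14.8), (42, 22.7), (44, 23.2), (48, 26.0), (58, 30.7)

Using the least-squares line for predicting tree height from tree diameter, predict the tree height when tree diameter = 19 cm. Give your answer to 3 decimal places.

12.505

n = 8, Σx = 331, Σy = 180.4, Σxy = 7975.8, Σx² = 14835
Sxx = Σx² − (Σx)²/n = 14835 − 13695.125 = 1139.875
Sxy = Σxy − (Σx)(Σy)/n = 7975.8 − 7464.05 = 511.75
b = Sxy/Sxx = 511.75/1139.875 = 0.448953
a = ȳ − b·x̄ = 22.55 − 0.448953·41.375 = 3.974581
ŷ(19) = a + b·19 = 3.974581 + 0.448953·19 = 12.504683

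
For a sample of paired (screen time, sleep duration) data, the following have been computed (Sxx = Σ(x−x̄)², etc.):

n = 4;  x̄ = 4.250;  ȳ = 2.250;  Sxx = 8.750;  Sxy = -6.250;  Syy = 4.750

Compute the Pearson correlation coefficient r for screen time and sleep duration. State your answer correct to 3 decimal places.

r = Sxy/√(Sxx·Syy) = -6.25/√(41.5625) = -6.25/6.446898 = -0.969458

-0.969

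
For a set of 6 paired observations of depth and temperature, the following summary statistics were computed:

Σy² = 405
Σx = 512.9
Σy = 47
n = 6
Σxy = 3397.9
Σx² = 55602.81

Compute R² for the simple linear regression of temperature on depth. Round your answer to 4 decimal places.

0.8870

Sxx = Σx² − (Σx)²/n = 55602.81 − 43844.401667 = 11758.408333
Sxy = Σxy − (Σx)(Σy)/n = 3397.9 − 4017.716667 = -619.816667
Syy = Σy² − (Σy)²/n = 405 − 368.166667 = 36.833333
R² = Sxy²/(Sxx·Syy) = (-619.816667)²/(11758.408333·36.833333) = 0.887027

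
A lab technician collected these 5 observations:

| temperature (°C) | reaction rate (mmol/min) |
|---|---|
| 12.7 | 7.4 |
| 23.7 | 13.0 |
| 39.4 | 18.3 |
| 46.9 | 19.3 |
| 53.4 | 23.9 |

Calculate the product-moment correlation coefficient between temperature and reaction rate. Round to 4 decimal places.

n = 5, Σx = 176.1, Σy = 81.9, Σxy = 3304.53, Σx² = 7326.51, Σy² = 1502.35
Sxx = Σx² − (Σx)²/n = 7326.51 − 6202.242 = 1124.268
Sxy = Σxy − (Σx)(Σy)/n = 3304.53 − 2884.518 = 420.012
Syy = Σy² − (Σy)²/n = 1502.35 − 1341.522 = 160.828
r = Sxy/√(Sxx·Syy) = 420.012/√(180813.773904) = 420.012/425.222029 = 0.987748

0.9877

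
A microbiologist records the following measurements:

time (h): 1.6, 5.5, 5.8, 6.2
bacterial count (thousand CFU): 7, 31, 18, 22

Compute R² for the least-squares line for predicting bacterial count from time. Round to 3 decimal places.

0.616

n = 4, Σx = 19.1, Σy = 78, Σxy = 422.5, Σx² = 104.89, Σy² = 1818
Sxx = Σx² − (Σx)²/n = 104.89 − 91.2025 = 13.6875
Sxy = Σxy − (Σx)(Σy)/n = 422.5 − 372.45 = 50.05
Syy = Σy² − (Σy)²/n = 1818 − 1521 = 297
R² = Sxy²/(Sxx·Syy) = (50.05)²/(13.6875·297) = 0.616208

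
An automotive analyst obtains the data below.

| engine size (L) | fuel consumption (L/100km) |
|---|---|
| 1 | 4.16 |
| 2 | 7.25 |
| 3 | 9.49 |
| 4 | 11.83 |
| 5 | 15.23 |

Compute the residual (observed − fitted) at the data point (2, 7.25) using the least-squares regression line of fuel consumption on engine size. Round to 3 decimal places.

n = 5, Σx = 15, Σy = 47.96, Σxy = 170.6, Σx² = 55
Sxx = Σx² − (Σx)²/n = 55 − 45 = 10
Sxy = Σxy − (Σx)(Σy)/n = 170.6 − 143.88 = 26.72
b = Sxy/Sxx = 26.72/10 = 2.672
a = ȳ − b·x̄ = 9.592 − 2.672·3 = 1.576
ŷ(2) = 1.576 + 2.672·2 = 6.92
residual = y − ŷ = 7.25 − 6.92 = 0.33

0.330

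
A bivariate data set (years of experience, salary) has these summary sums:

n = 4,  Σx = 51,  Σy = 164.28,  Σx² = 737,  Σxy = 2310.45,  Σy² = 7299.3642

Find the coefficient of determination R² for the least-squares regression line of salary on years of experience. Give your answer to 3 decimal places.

Sxx = Σx² − (Σx)²/n = 737 − 650.25 = 86.75
Sxy = Σxy − (Σx)(Σy)/n = 2310.45 − 2094.57 = 215.88
Syy = Σy² − (Σy)²/n = 7299.3642 − 6746.9796 = 552.3846
R² = Sxy²/(Sxx·Syy) = (215.88)²/(86.75·552.3846) = 0.972554

0.973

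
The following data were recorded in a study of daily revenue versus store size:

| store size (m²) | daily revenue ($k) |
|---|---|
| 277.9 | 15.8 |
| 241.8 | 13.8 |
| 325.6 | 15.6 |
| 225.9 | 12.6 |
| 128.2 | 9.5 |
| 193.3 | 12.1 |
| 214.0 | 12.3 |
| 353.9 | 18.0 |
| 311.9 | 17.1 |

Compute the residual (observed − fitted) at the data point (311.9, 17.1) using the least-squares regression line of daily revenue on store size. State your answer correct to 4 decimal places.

n = 9, Σx = 2272.5, Σy = 126.8, Σxy = 33546.08, Σx² = 614864.77
Sxx = Σx² − (Σx)²/n = 614864.77 − 573806.25 = 41058.52
Sxy = Σxy − (Σx)(Σy)/n = 33546.08 − 32017 = 1529.08
b = Sxy/Sxx = 1529.08/41058.52 = 0.037241
a = ȳ − b·x̄ = 14.088889 − 0.037241·252.5 = 4.685416
ŷ(311.9) = 4.685416 + 0.037241·311.9 = 16.301033
residual = y − ŷ = 17.1 − 16.301033 = 0.798967

0.7990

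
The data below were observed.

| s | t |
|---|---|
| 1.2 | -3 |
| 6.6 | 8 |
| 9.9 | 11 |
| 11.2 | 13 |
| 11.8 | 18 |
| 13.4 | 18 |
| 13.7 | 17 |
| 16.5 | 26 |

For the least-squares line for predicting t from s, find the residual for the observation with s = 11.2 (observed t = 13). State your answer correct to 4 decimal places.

-1.6724

n = 8, Σx = 84.3, Σy = 108, Σxy = 1419.2, Σx² = 1047.19
Sxx = Σx² − (Σx)²/n = 1047.19 − 888.31125 = 158.87875
Sxy = Σxy − (Σx)(Σy)/n = 1419.2 − 1138.05 = 281.15
b = Sxy/Sxx = 281.15/158.87875 = 1.769588
a = ȳ − b·x̄ = 13.5 − 1.769588·10.5375 = -5.147038
ŷ(11.2) = -5.147038 + 1.769588·11.2 = 14.672352
residual = y − ŷ = 13 − 14.672352 = -1.672352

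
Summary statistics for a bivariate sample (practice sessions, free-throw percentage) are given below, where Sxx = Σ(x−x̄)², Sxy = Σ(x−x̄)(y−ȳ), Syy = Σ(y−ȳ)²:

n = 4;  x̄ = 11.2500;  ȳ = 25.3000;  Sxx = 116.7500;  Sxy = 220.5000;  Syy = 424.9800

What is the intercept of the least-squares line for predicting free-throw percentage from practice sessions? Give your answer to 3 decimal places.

4.053

b = Sxy/Sxx = 220.5/116.75 = 1.888651
a = ȳ − b·x̄ = 25.3 − 1.888651·11.25 = 4.052677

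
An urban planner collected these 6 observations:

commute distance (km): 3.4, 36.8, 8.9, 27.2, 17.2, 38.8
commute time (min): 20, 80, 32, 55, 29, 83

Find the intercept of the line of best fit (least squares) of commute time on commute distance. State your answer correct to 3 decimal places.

10.246

n = 6, Σx = 132.3, Σy = 299, Σxy = 8512, Σx² = 3986.13
Sxx = Σx² − (Σx)²/n = 3986.13 − 2917.215 = 1068.915
Sxy = Σxy − (Σx)(Σy)/n = 8512 − 6592.95 = 1919.05
b = Sxy/Sxx = 1919.05/1068.915 = 1.795325
a = ȳ − b·x̄ = 49.833333 − 1.795325·22.05 = 10.246413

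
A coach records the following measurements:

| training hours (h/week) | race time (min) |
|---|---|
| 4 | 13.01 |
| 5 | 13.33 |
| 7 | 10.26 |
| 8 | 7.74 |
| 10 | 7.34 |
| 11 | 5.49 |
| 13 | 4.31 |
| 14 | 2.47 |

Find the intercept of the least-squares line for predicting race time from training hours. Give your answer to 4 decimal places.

n = 8, Σx = 72, Σy = 63.95, Σxy = 476.83, Σx² = 740
Sxx = Σx² − (Σx)²/n = 740 − 648 = 92
Sxy = Σxy − (Σx)(Σy)/n = 476.83 − 575.55 = -98.72
b = Sxy/Sxx = -98.72/92 = -1.073043
a = ȳ − b·x̄ = 7.99375 − (-1.073043)·9 = 17.651141

17.6511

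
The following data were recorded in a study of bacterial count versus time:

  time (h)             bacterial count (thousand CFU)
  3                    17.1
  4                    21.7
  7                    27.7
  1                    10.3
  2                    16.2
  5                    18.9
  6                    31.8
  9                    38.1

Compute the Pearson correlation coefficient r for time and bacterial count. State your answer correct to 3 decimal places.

n = 8, Σx = 37, Σy = 181.8, Σxy = 1002.9, Σx² = 221, Σy² = 4719.18
Sxx = Σx² − (Σx)²/n = 221 − 171.125 = 49.875
Sxy = Σxy − (Σx)(Σy)/n = 1002.9 − 840.825 = 162.075
Syy = Σy² − (Σy)²/n = 4719.18 − 4131.405 = 587.775
r = Sxy/√(Sxx·Syy) = 162.075/√(29315.278125) = 162.075/171.217050 = 0.946605

0.947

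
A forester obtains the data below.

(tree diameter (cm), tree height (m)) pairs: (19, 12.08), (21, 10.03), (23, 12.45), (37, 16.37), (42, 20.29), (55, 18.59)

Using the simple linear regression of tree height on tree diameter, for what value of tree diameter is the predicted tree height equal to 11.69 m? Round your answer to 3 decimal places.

19.865

n = 6, Σx = 197, Σy = 89.81, Σxy = 3206.82, Σx² = 7489
Sxx = Σx² − (Σx)²/n = 7489 − 6468.166667 = 1020.833333
Sxy = Σxy − (Σx)(Σy)/n = 3206.82 − 2948.761667 = 258.058333
b = Sxy/Sxx = 258.058333/1020.833333 = 0.252792
a = ȳ − b·x̄ = 14.968333 − 0.252792·32.833333 = 6.668335
Set a + b·x = 11.69: x = (11.69 − 6.668335) / 0.252792 = 19.864824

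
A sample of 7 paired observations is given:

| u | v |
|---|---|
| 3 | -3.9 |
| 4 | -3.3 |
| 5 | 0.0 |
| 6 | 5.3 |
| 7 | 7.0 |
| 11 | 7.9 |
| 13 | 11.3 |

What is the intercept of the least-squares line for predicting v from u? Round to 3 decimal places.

n = 7, Σx = 49, Σy = 24.3, Σxy = 289.7, Σx² = 425
Sxx = Σx² − (Σx)²/n = 425 − 343 = 82
Sxy = Σxy − (Σx)(Σy)/n = 289.7 − 170.1 = 119.6
b = Sxy/Sxx = 119.6/82 = 1.458537
a = ȳ − b·x̄ = 3.471429 − 1.458537·7 = -6.738328

-6.738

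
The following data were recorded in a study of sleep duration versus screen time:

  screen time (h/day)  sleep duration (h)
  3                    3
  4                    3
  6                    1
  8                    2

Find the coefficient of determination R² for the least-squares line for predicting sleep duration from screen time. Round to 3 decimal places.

0.445

n = 4, Σx = 21, Σy = 9, Σxy = 43, Σx² = 125, Σy² = 23
Sxx = Σx² − (Σx)²/n = 125 − 110.25 = 14.75
Sxy = Σxy − (Σx)(Σy)/n = 43 − 47.25 = -4.25
Syy = Σy² − (Σy)²/n = 23 − 20.25 = 2.75
R² = Sxy²/(Sxx·Syy) = (-4.25)²/(14.75·2.75) = 0.445300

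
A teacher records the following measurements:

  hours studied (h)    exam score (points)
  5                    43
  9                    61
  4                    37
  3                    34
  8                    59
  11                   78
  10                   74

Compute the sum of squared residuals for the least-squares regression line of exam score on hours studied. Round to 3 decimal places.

n = 7, Σx = 50, Σy = 386, Σxy = 3084, Σx² = 416, Σy² = 23136
Sxx = Σx² − (Σx)²/n = 416 − 357.142857 = 58.857143
Sxy = Σxy − (Σx)(Σy)/n = 3084 − 2757.142857 = 326.857143
Syy = Σy² − (Σy)²/n = 23136 − 21285.142857 = 1850.857143
b = Sxy/Sxx = 326.857143/58.857143 = 5.553398
SSE = Syy − b·Sxy = 1850.857143 − 5.553398·326.857143 = 35.689320

35.689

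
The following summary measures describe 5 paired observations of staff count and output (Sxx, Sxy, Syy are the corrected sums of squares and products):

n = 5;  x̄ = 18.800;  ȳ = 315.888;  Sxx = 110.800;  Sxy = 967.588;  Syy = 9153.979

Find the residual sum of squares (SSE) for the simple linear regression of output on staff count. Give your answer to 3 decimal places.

b = Sxy/Sxx = 967.588/110.8 = 8.732744
SSE = Syy − b·Sxy = 9153.979 − 8.732744·967.588 = 704.281006

704.281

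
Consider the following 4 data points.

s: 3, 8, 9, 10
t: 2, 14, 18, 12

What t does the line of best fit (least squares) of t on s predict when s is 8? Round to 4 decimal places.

n = 4, Σx = 30, Σy = 46, Σxy = 400, Σx² = 254
Sxx = Σx² − (Σx)²/n = 254 − 225 = 29
Sxy = Σxy − (Σx)(Σy)/n = 400 − 345 = 55
b = Sxy/Sxx = 55/29 = 1.896552
a = ȳ − b·x̄ = 11.5 − 1.896552·7.5 = -2.724138
ŷ(8) = a + b·8 = -2.724138 + 1.896552·8 = 12.448276

12.4483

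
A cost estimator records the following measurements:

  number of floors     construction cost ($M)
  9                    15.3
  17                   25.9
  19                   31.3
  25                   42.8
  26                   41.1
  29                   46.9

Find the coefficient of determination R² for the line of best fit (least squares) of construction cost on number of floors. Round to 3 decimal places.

0.986

n = 6, Σx = 125, Σy = 203.3, Σxy = 4671.4, Σx² = 2873, Σy² = 7605.25
Sxx = Σx² − (Σx)²/n = 2873 − 2604.166667 = 268.833333
Sxy = Σxy − (Σx)(Σy)/n = 4671.4 − 4235.416667 = 435.983333
Syy = Σy² − (Σy)²/n = 7605.25 − 6888.481667 = 716.768333
R² = Sxy²/(Sxx·Syy) = (435.983333)²/(268.833333·716.768333) = 0.986456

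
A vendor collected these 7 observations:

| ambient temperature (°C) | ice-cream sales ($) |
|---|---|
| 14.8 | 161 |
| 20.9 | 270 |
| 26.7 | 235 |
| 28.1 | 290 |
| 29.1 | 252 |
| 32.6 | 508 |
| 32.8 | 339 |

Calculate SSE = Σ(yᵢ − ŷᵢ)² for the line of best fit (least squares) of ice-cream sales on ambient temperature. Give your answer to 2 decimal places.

32309.34

n = 7, Σx = 185, Σy = 2055, Σxy = 57462.5, Σx² = 5143.76, Σy² = 674635
Sxx = Σx² − (Σx)²/n = 5143.76 − 4889.285714 = 254.474286
Sxy = Σxy − (Σx)(Σy)/n = 57462.5 − 54310.714286 = 3151.785714
Syy = Σy² − (Σy)²/n = 674635 − 603289.285714 = 71345.714286
b = Sxy/Sxx = 3151.785714/254.474286 = 12.385478
SSE = Syy − b·Sxy = 71345.714286 − 12.385478·3151.785714 = 32309.341079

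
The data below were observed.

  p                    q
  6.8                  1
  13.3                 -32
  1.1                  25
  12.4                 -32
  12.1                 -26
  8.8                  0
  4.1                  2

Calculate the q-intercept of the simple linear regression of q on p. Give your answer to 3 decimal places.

n = 7, Σx = 58.6, Σy = -62, Σxy = -1094.5, Σx² = 618.76
Sxx = Σx² − (Σx)²/n = 618.76 − 490.565714 = 128.194286
Sxy = Σxy − (Σx)(Σy)/n = -1094.5 − (-519.028571) = -575.471429
b = Sxy/Sxx = -575.471429/128.194286 = -4.489057
a = ȳ − b·x̄ = -8.857143 − (-4.489057)·8.371429 = 28.722675

28.723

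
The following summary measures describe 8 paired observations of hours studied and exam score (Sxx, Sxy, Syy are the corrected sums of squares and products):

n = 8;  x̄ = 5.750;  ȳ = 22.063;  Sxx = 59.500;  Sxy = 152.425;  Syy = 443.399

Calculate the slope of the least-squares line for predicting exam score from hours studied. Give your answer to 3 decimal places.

2.562

b = Sxy/Sxx = 152.425/59.5 = 2.561765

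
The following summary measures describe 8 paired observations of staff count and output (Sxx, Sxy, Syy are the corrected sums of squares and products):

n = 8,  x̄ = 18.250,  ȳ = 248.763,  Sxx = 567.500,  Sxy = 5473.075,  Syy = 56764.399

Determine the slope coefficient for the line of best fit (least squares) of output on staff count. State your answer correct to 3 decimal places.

b = Sxy/Sxx = 5473.075/567.5 = 9.644185

9.644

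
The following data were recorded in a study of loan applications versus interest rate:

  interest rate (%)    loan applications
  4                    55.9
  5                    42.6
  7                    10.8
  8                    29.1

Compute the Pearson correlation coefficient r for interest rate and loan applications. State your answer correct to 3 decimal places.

-0.809

n = 4, Σx = 24, Σy = 138.4, Σxy = 745, Σx² = 154, Σy² = 5903.02
Sxx = Σx² − (Σx)²/n = 154 − 144 = 10
Sxy = Σxy − (Σx)(Σy)/n = 745 − 830.4 = -85.4
Syy = Σy² − (Σy)²/n = 5903.02 − 4788.64 = 1114.38
r = Sxy/√(Sxx·Syy) = -85.4/√(11143.8) = -85.4/105.564198 = -0.808986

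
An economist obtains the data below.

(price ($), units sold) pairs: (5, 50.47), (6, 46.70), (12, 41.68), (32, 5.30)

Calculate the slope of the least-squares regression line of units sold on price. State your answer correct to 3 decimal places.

-1.649

n = 4, Σx = 55, Σy = 144.15, Σxy = 1202.31, Σx² = 1229
Sxx = Σx² − (Σx)²/n = 1229 − 756.25 = 472.75
Sxy = Σxy − (Σx)(Σy)/n = 1202.31 − 1982.0625 = -779.7525
b = Sxy/Sxx = -779.7525/472.75 = -1.649397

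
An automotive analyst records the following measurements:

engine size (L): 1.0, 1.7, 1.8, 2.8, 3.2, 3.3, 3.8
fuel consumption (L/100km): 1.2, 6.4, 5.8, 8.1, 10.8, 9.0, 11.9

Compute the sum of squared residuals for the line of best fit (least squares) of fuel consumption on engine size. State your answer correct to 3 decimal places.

6.986

n = 7, Σx = 17.6, Σy = 53.2, Σxy = 154.68, Σx² = 50.54, Σy² = 480.9
Sxx = Σx² − (Σx)²/n = 50.54 − 44.251429 = 6.288571
Sxy = Σxy − (Σx)(Σy)/n = 154.68 − 133.76 = 20.92
Syy = Σy² − (Σy)²/n = 480.9 − 404.32 = 76.58
b = Sxy/Sxx = 20.92/6.288571 = 3.326670
SSE = Syy − b·Sxy = 76.58 − 3.326670·20.92 = 6.986070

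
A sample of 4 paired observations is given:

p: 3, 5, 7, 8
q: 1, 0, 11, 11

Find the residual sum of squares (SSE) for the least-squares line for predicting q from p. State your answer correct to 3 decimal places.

n = 4, Σx = 23, Σy = 23, Σxy = 168, Σx² = 147, Σy² = 243
Sxx = Σx² − (Σx)²/n = 147 − 132.25 = 14.75
Sxy = Σxy − (Σx)(Σy)/n = 168 − 132.25 = 35.75
Syy = Σy² − (Σy)²/n = 243 − 132.25 = 110.75
b = Sxy/Sxx = 35.75/14.75 = 2.423729
SSE = Syy − b·Sxy = 110.75 − 2.423729·35.75 = 24.101695

24.102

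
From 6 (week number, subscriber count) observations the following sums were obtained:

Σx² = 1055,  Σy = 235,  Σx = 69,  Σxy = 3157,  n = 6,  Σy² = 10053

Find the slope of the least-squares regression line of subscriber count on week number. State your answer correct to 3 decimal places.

1.738

Sxx = Σx² − (Σx)²/n = 1055 − 793.5 = 261.5
Sxy = Σxy − (Σx)(Σy)/n = 3157 − 2702.5 = 454.5
b = Sxy/Sxx = 454.5/261.5 = 1.738050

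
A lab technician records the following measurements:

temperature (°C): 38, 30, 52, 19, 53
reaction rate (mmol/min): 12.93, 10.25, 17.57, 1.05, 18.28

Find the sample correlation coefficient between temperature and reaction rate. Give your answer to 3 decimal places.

n = 5, Σx = 192, Σy = 60.08, Σxy = 2701.27, Σx² = 8218, Σy² = 916.2132
Sxx = Σx² − (Σx)²/n = 8218 − 7372.8 = 845.2
Sxy = Σxy − (Σx)(Σy)/n = 2701.27 − 2307.072 = 394.198
Syy = Σy² − (Σy)²/n = 916.2132 − 721.92128 = 194.29192
r = Sxy/√(Sxx·Syy) = 394.198/√(164215.530784) = 394.198/405.235155 = 0.972764

0.973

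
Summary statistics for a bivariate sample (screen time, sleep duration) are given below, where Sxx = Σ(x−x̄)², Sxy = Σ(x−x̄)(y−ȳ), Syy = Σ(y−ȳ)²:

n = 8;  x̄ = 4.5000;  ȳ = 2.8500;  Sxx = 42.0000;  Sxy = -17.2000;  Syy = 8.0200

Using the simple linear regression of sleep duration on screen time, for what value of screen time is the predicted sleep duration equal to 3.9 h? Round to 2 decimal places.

b = Sxy/Sxx = -17.2/42 = -0.409524
a = ȳ − b·x̄ = 2.85 − (-0.409524)·4.5 = 4.692857
Set a + b·x = 3.9: x = (3.9 − 4.692857) / (-0.409524) = 1.936047

1.94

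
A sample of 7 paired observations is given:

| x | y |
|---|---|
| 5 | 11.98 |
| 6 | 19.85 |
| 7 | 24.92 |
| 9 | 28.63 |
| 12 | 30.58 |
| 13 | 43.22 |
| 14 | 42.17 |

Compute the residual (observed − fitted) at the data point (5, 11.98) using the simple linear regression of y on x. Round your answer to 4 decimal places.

n = 7, Σx = 66, Σy = 201.35, Σxy = 2130.31, Σx² = 700
Sxx = Σx² − (Σx)²/n = 700 − 622.285714 = 77.714286
Sxy = Σxy − (Σx)(Σy)/n = 2130.31 − 1898.442857 = 231.867143
b = Sxy/Sxx = 231.867143/77.714286 = 2.983585
a = ȳ − b·x̄ = 28.764286 − 2.983585·9.428571 = 0.633346
ŷ(5) = 0.633346 + 2.983585·5 = 15.551268
residual = y − ŷ = 11.98 − 15.551268 = -3.571268

-3.5713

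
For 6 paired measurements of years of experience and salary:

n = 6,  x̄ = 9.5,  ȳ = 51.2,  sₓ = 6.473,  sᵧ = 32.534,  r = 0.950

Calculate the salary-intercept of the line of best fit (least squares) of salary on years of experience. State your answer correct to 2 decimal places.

b = r · sᵧ/sₓ = 0.95 · 32.534/6.473 = 4.774803
a = ȳ − b·x̄ = 51.2 − 4.774803·9.5 = 5.839371

5.84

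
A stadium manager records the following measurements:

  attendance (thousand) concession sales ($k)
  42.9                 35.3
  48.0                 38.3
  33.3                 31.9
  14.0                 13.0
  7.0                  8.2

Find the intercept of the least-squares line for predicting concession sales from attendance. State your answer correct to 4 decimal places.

3.2473

n = 5, Σx = 145.2, Σy = 126.7, Σxy = 4654.44, Σx² = 5498.3
Sxx = Σx² − (Σx)²/n = 5498.3 − 4216.608 = 1281.692
Sxy = Σxy − (Σx)(Σy)/n = 4654.44 − 3679.368 = 975.072
b = Sxy/Sxx = 975.072/1281.692 = 0.760769
a = ȳ − b·x̄ = 25.34 − 0.760769·29.04 = 3.247258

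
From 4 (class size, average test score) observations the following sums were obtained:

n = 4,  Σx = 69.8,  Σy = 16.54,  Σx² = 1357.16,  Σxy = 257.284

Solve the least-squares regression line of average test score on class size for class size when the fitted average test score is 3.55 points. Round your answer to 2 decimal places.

Sxx = Σx² − (Σx)²/n = 1357.16 − 1218.01 = 139.15
Sxy = Σxy − (Σx)(Σy)/n = 257.284 − 288.623 = -31.339
b = Sxy/Sxx = -31.339/139.15 = -0.225217
a = ȳ − b·x̄ = 4.135 − (-0.225217)·17.45 = 8.065043
Set a + b·x = 3.55: x = (3.55 − 8.065043) / (-0.225217) = 20.047490

20.05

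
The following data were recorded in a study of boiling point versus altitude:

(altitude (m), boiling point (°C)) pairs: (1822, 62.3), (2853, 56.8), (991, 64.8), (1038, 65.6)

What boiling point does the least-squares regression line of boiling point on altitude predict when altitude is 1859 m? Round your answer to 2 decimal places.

61.55

n = 4, Σx = 6704, Σy = 249.5, Σxy = 407870.6, Σx² = 13518818
Sxx = Σx² − (Σx)²/n = 13518818 − 11235904 = 2282914
Sxy = Σxy − (Σx)(Σy)/n = 407870.6 − 418162 = -10291.4
b = Sxy/Sxx = -10291.4/2282914 = -0.004508
a = ȳ − b·x̄ = 62.375 − (-0.004508)·1676 = 69.930425
ŷ(1859) = a + b·1859 = 69.930425 + (-0.004508)·1859 = 61.550034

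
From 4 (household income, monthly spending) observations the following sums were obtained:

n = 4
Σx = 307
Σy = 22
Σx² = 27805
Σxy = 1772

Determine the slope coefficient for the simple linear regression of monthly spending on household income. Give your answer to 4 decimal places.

Sxx = Σx² − (Σx)²/n = 27805 − 23562.25 = 4242.75
Sxy = Σxy − (Σx)(Σy)/n = 1772 − 1688.5 = 83.5
b = Sxy/Sxx = 83.5/4242.75 = 0.019681

0.0197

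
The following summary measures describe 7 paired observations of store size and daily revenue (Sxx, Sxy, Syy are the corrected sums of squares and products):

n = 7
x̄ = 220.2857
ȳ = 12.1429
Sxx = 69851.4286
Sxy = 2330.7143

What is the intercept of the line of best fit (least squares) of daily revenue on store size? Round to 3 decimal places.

4.793

b = Sxy/Sxx = 2330.7143/69851.4286 = 0.033367
a = ȳ − b·x̄ = 12.1429 − 0.033367·220.2857 = 4.792685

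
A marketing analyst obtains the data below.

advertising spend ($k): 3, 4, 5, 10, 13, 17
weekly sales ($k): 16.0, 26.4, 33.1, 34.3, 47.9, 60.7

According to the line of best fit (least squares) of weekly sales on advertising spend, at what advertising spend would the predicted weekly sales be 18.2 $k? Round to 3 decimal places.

n = 6, Σx = 52, Σy = 218.4, Σxy = 2316.7, Σx² = 608
Sxx = Σx² − (Σx)²/n = 608 − 450.666667 = 157.333333
Sxy = Σxy − (Σx)(Σy)/n = 2316.7 − 1892.8 = 423.9
b = Sxy/Sxx = 423.9/157.333333 = 2.694280
a = ȳ − b·x̄ = 36.4 − 2.694280·8.666667 = 13.049576
Set a + b·x = 18.2: x = (18.2 − 13.049576) / 2.694280 = 1.911614

1.912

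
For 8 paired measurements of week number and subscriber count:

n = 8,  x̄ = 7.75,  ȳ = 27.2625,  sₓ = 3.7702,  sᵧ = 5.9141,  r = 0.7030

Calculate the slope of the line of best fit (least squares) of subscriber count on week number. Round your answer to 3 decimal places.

b = r · sᵧ/sₓ = 0.703 · 5.9141/3.7702 = 1.102756

1.103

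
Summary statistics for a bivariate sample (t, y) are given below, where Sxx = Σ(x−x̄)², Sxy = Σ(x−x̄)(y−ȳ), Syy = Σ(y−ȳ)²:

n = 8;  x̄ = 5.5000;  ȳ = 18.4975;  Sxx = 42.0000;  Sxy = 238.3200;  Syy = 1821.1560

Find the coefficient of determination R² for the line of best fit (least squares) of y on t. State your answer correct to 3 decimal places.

0.743

R² = Sxy²/(Sxx·Syy) = (238.32)²/(42·1821.156) = 0.742548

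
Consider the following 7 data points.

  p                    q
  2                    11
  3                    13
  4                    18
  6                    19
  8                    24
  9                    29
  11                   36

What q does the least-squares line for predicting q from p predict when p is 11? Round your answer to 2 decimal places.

34.11

n = 7, Σx = 43, Σy = 150, Σxy = 1096, Σx² = 331
Sxx = Σx² − (Σx)²/n = 331 − 264.142857 = 66.857143
Sxy = Σxy − (Σx)(Σy)/n = 1096 − 921.428571 = 174.571429
b = Sxy/Sxx = 174.571429/66.857143 = 2.611111
a = ȳ − b·x̄ = 21.428571 − 2.611111·6.142857 = 5.388889
ŷ(11) = a + b·11 = 5.388889 + 2.611111·11 = 34.111111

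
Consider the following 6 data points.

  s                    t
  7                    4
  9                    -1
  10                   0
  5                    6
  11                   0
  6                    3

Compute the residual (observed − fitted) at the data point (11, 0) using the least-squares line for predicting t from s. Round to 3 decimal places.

1.107

n = 6, Σx = 48, Σy = 12, Σxy = 67, Σx² = 412
Sxx = Σx² − (Σx)²/n = 412 − 384 = 28
Sxy = Σxy − (Σx)(Σy)/n = 67 − 96 = -29
b = Sxy/Sxx = -29/28 = -1.035714
a = ȳ − b·x̄ = 2 − (-1.035714)·8 = 10.285714
ŷ(11) = 10.285714 + (-1.035714)·11 = -1.107143
residual = y − ŷ = 0 − (-1.107143) = 1.107143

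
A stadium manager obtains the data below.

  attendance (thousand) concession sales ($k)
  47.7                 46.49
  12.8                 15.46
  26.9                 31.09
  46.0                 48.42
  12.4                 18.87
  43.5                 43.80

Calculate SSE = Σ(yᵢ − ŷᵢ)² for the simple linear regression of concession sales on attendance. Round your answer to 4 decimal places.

14.7969

n = 6, Σx = 189.3, Σy = 204.13, Σxy = 7618.39, Σx² = 7324.75, Σy² = 7985.9331
Sxx = Σx² − (Σx)²/n = 7324.75 − 5972.415 = 1352.335
Sxy = Σxy − (Σx)(Σy)/n = 7618.39 − 6440.3015 = 1178.0885
Syy = Σy² − (Σy)²/n = 7985.9331 − 6944.842817 = 1041.090283
b = Sxy/Sxx = 1178.0885/1352.335 = 0.871151
SSE = Syy − b·Sxy = 1041.090283 − 0.871151·1178.0885 = 14.796862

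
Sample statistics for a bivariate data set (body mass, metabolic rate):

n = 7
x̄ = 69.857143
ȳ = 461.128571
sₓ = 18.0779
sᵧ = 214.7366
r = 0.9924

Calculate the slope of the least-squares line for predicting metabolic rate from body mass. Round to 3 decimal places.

b = r · sᵧ/sₓ = 0.9924 · 214.7366/18.0779 = 11.788128

11.788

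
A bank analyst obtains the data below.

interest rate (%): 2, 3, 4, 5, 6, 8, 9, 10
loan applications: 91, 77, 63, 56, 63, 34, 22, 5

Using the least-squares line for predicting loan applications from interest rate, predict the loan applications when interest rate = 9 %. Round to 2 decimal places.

n = 8, Σx = 47, Σy = 411, Σxy = 1843, Σx² = 335
Sxx = Σx² − (Σx)²/n = 335 − 276.125 = 58.875
Sxy = Σxy − (Σx)(Σy)/n = 1843 − 2414.625 = -571.625
b = Sxy/Sxx = -571.625/58.875 = -9.709130
a = ȳ − b·x̄ = 51.375 − (-9.709130)·5.875 = 108.416136
ŷ(9) = a + b·9 = 108.416136 + (-9.709130)·9 = 21.033970

21.03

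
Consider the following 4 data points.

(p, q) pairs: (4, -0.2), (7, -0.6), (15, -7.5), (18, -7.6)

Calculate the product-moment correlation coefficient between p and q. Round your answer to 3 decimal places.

n = 4, Σx = 44, Σy = -15.9, Σxy = -254.3, Σx² = 614, Σy² = 114.41
Sxx = Σx² − (Σx)²/n = 614 − 484 = 130
Sxy = Σxy − (Σx)(Σy)/n = -254.3 − (-174.9) = -79.4
Syy = Σy² − (Σy)²/n = 114.41 − 63.2025 = 51.2075
r = Sxy/√(Sxx·Syy) = -79.4/√(6656.975) = -79.4/81.590287 = -0.973155

-0.973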